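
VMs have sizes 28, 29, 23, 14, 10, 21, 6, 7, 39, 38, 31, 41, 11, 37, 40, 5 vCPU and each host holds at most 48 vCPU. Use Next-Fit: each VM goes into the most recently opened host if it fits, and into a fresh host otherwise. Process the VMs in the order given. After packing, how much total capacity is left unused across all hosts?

100

28 vCPU → host 1 (remaining 20 vCPU)
29 vCPU → host 2 (remaining 19 vCPU)
23 vCPU → host 3 (remaining 25 vCPU)
14 vCPU → host 3 (remaining 11 vCPU)
10 vCPU → host 3 (remaining 1 vCPU)
21 vCPU → host 4 (remaining 27 vCPU)
6 vCPU → host 4 (remaining 21 vCPU)
7 vCPU → host 4 (remaining 14 vCPU)
39 vCPU → host 5 (remaining 9 vCPU)
38 vCPU → host 6 (remaining 10 vCPU)
31 vCPU → host 7 (remaining 17 vCPU)
41 vCPU → host 8 (remaining 7 vCPU)
11 vCPU → host 9 (remaining 37 vCPU)
37 vCPU → host 9 (remaining 0 vCPU)
40 vCPU → host 10 (remaining 8 vCPU)
5 vCPU → host 10 (remaining 3 vCPU)
10 hosts × 48 vCPU = 480 vCPU; used 380 vCPU; unused 100 vCPU.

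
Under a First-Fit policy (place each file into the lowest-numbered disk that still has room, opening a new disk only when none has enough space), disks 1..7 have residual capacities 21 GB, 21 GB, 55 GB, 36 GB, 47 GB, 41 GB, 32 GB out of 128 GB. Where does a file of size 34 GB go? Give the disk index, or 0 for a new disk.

3

Disks with room: disk 3 (55 GB), disk 4 (36 GB), disk 5 (47 GB), disk 6 (41 GB).
The first with room is disk 3.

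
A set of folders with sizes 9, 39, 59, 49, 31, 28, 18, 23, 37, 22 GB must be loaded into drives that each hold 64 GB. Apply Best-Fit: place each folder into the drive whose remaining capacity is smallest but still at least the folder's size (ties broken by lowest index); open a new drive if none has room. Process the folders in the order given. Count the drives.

6 drives

drive 1: place 9 GB, 55 GB left
drive 1: place 39 GB, 16 GB left
drive 2: place 59 GB, 5 GB left
drive 3: place 49 GB, 15 GB left
drive 4: place 31 GB, 33 GB left
drive 4: place 28 GB, 5 GB left
drive 5: place 18 GB, 46 GB left
drive 5: place 23 GB, 23 GB left
drive 6: place 37 GB, 27 GB left
drive 5: place 22 GB, 1 GB left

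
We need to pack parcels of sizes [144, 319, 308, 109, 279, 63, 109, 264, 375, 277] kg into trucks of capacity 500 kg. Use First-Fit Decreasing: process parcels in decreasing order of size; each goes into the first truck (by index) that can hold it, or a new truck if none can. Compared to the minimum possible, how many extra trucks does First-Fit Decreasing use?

First-Fit Decreasing: [375,109] [319,144] [308,109,63] [279] [277] [264] → 6 trucks.
6 parcels exceed 250 kg (half the capacity), and no two of those can share a truck, so at least 6 trucks are needed.
So 6 is already optimal.

0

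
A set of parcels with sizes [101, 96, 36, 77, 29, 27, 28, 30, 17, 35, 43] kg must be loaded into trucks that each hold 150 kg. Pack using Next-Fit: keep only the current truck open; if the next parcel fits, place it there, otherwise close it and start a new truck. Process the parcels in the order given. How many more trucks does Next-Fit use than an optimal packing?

1

Next-Fit: [101] [96,36] [77,29,27] [28,30,17,35] [43] → 5 trucks.
Total size 519 kg; any packing needs at least ⌈519/150⌉ = 4 trucks.
An optimal packing achieves that bound: [101,43] [96,36,17] [77,35,30] [29,28,27] → 4 trucks.
Excess: 5 − 4 = 1.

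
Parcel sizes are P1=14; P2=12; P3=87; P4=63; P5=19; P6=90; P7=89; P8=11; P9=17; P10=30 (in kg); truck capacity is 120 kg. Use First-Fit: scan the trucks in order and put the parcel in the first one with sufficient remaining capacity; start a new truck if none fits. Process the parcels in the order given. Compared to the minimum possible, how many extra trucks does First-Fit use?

First-Fit: [14,12,87] [63,19,11,17] [90,30] [89] → 4 trucks.
Total size 432 kg; any packing needs at least ⌈432/120⌉ = 4 trucks.
So 4 is already optimal.

0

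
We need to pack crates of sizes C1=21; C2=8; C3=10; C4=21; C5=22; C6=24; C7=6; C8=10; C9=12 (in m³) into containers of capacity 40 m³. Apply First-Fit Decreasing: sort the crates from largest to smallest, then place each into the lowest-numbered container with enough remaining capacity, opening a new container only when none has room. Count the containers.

4

Sorted descending: 24, 22, 21, 21, 12, 10, 10, 8, 6.
24 m³ → container 1 (remaining 16 m³)
22 m³ → container 2 (remaining 18 m³)
21 m³ → container 3 (remaining 19 m³)
21 m³ → container 4 (remaining 19 m³)
12 m³ → container 1 (remaining 4 m³)
10 m³ → container 2 (remaining 8 m³)
10 m³ → container 3 (remaining 9 m³)
8 m³ → container 2 (remaining 0 m³)
6 m³ → container 3 (remaining 3 m³)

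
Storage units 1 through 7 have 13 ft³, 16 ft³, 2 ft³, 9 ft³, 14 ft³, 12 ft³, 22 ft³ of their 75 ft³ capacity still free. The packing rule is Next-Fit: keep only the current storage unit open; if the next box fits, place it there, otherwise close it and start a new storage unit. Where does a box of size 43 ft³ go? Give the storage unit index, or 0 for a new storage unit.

0

Next-Fit only looks at storage unit 7, which has 22 ft³ free.
43 ft³ does not fit, so a new storage unit is opened.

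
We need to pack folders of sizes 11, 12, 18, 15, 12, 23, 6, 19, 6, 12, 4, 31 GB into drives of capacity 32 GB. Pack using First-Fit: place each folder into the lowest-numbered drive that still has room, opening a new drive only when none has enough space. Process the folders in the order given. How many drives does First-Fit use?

Put 11 GB in drive 1; 21 GB remain.
Put 12 GB in drive 1; 9 GB remain.
Put 18 GB in drive 2; 14 GB remain.
Put 15 GB in drive 3; 17 GB remain.
Put 12 GB in drive 2; 2 GB remain.
Put 23 GB in drive 4; 9 GB remain.
Put 6 GB in drive 1; 3 GB remain.
Put 19 GB in drive 5; 13 GB remain.
Put 6 GB in drive 3; 11 GB remain.
Put 12 GB in drive 5; 1 GB remain.
Put 4 GB in drive 3; 7 GB remain.
Put 31 GB in drive 6; 1 GB remain.

6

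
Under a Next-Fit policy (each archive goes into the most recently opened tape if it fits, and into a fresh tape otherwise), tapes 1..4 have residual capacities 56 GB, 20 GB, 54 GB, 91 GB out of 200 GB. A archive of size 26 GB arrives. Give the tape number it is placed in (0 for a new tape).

Next-Fit only looks at tape 4, which has 91 GB free.
26 GB fits there.

4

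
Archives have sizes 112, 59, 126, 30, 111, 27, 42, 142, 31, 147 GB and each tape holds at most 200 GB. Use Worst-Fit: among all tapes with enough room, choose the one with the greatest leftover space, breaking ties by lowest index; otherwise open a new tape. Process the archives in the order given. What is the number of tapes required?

5 tapes

112 GB → tape 1 (remaining 88 GB)
59 GB → tape 1 (remaining 29 GB)
126 GB → tape 2 (remaining 74 GB)
30 GB → tape 2 (remaining 44 GB)
111 GB → tape 3 (remaining 89 GB)
27 GB → tape 3 (remaining 62 GB)
42 GB → tape 3 (remaining 20 GB)
142 GB → tape 4 (remaining 58 GB)
31 GB → tape 4 (remaining 27 GB)
147 GB → tape 5 (remaining 53 GB)
Final tapes: [112,59] [126,30] [111,27,42] [142,31] [147].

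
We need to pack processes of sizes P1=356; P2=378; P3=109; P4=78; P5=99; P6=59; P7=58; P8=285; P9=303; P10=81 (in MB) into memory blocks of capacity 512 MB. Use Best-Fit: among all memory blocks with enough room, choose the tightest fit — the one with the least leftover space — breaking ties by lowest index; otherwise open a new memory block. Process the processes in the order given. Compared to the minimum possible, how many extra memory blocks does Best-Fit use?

0

Best-Fit: [356,78,59] [378,109] [99,58,285] [303,81] → 4 memory blocks.
Total size 1806 MB; any packing needs at least ⌈1806/512⌉ = 4 memory blocks.
So 4 is already optimal.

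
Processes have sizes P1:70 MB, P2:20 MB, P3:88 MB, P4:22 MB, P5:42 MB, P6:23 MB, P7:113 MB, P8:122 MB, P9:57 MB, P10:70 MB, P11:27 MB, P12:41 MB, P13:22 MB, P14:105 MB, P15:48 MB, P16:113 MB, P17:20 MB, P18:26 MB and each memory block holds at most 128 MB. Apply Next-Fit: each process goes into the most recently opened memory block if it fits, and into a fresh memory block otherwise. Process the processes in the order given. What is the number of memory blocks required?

memory block 1: place P1 (70 MB), 58 MB left
memory block 1: place P2 (20 MB), 38 MB left
memory block 2: place P3 (88 MB), 40 MB left
memory block 2: place P4 (22 MB), 18 MB left
memory block 3: place P5 (42 MB), 86 MB left
memory block 3: place P6 (23 MB), 63 MB left
memory block 4: place P7 (113 MB), 15 MB left
memory block 5: place P8 (122 MB), 6 MB left
memory block 6: place P9 (57 MB), 71 MB left
memory block 6: place P10 (70 MB), 1 MB left
memory block 7: place P11 (27 MB), 101 MB left
memory block 7: place P12 (41 MB), 60 MB left
memory block 7: place P13 (22 MB), 38 MB left
memory block 8: place P14 (105 MB), 23 MB left
memory block 9: place P15 (48 MB), 80 MB left
memory block 10: place P16 (113 MB), 15 MB left
memory block 11: place P17 (20 MB), 108 MB left
memory block 11: place P18 (26 MB), 82 MB left

11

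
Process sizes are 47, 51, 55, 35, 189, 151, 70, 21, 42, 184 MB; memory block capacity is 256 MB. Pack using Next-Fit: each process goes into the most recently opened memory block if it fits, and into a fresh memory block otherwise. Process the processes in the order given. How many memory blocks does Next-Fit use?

4 memory blocks

memory block 1: place 47 MB, 209 MB left
memory block 1: place 51 MB, 158 MB left
memory block 1: place 55 MB, 103 MB left
memory block 1: place 35 MB, 68 MB left
memory block 2: place 189 MB, 67 MB left
memory block 3: place 151 MB, 105 MB left
memory block 3: place 70 MB, 35 MB left
memory block 3: place 21 MB, 14 MB left
memory block 4: place 42 MB, 214 MB left
memory block 4: place 184 MB, 30 MB left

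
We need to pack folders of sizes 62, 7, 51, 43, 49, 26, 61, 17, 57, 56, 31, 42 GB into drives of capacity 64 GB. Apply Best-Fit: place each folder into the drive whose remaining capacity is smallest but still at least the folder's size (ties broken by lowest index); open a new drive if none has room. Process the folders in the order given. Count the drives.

drive 1: place 62 GB, 2 GB left
drive 2: place 7 GB, 57 GB left
drive 2: place 51 GB, 6 GB left
drive 3: place 43 GB, 21 GB left
drive 4: place 49 GB, 15 GB left
drive 5: place 26 GB, 38 GB left
drive 6: place 61 GB, 3 GB left
drive 3: place 17 GB, 4 GB left
drive 7: place 57 GB, 7 GB left
drive 8: place 56 GB, 8 GB left
drive 5: place 31 GB, 7 GB left
drive 9: place 42 GB, 22 GB left
Final drives: [62] [7,51] [43,17] [49] [26,31] [61] [57] [56] [42].

9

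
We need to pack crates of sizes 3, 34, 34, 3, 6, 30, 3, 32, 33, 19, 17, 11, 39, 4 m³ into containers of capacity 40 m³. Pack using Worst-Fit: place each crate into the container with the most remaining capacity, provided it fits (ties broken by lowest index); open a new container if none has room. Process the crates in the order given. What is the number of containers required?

8 containers

3 m³ → container 1 (remaining 37 m³)
34 m³ → container 1 (remaining 3 m³)
34 m³ → container 2 (remaining 6 m³)
3 m³ → container 2 (remaining 3 m³)
6 m³ → container 3 (remaining 34 m³)
30 m³ → container 3 (remaining 4 m³)
3 m³ → container 3 (remaining 1 m³)
32 m³ → container 4 (remaining 8 m³)
33 m³ → container 5 (remaining 7 m³)
19 m³ → container 6 (remaining 21 m³)
17 m³ → container 6 (remaining 4 m³)
11 m³ → container 7 (remaining 29 m³)
39 m³ → container 8 (remaining 1 m³)
4 m³ → container 7 (remaining 25 m³)
Final containers: [3,34] [34,3] [6,30,3] [32] [33] [19,17] [11,4] [39].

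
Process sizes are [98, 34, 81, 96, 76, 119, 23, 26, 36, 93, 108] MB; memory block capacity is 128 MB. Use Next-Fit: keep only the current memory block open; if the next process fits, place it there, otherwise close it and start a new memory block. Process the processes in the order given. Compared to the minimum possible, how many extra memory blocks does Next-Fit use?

Next-Fit: [98] [34,81] [96] [76] [119] [23,26,36] [93] [108] → 8 memory blocks.
Total size 790 MB; any packing needs at least ⌈790/128⌉ = 7 memory blocks.
An optimal packing achieves that bound: [119] [108] [98,26] [96,23] [93,34] [81,36] [76] → 7 memory blocks.
Excess: 8 − 7 = 1.

1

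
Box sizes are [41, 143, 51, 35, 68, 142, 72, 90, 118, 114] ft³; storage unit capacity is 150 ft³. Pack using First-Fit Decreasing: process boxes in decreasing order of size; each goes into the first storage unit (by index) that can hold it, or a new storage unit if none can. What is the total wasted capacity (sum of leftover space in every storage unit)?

176

Sorted descending: 143, 142, 118, 114, 90, 72, 68, 51, 41, 35.
storage unit 1: place 143 ft³, 7 ft³ left
storage unit 2: place 142 ft³, 8 ft³ left
storage unit 3: place 118 ft³, 32 ft³ left
storage unit 4: place 114 ft³, 36 ft³ left
storage unit 5: place 90 ft³, 60 ft³ left
storage unit 6: place 72 ft³, 78 ft³ left
storage unit 6: place 68 ft³, 10 ft³ left
storage unit 5: place 51 ft³, 9 ft³ left
storage unit 7: place 41 ft³, 109 ft³ left
storage unit 4: place 35 ft³, 1 ft³ left
7 storage units × 150 ft³ = 1050 ft³; used 874 ft³; unused 176 ft³.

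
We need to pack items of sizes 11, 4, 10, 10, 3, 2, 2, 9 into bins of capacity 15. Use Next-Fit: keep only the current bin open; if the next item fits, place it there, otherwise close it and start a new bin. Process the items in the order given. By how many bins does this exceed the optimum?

Next-Fit: [11,4] [10] [10,3,2] [2,9] → 4 bins.
Total size 51; any packing needs at least ⌈51/15⌉ = 4 bins.
So 4 is already optimal.

0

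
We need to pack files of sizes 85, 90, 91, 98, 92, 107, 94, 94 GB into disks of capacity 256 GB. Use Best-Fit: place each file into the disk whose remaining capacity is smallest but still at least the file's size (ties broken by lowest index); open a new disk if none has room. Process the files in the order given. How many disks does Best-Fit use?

85 GB → disk 1 (remaining 171 GB)
90 GB → disk 1 (remaining 81 GB)
91 GB → disk 2 (remaining 165 GB)
98 GB → disk 2 (remaining 67 GB)
92 GB → disk 3 (remaining 164 GB)
107 GB → disk 3 (remaining 57 GB)
94 GB → disk 4 (remaining 162 GB)
94 GB → disk 4 (remaining 68 GB)
Final disks: [85,90] [91,98] [92,107] [94,94].

4 disks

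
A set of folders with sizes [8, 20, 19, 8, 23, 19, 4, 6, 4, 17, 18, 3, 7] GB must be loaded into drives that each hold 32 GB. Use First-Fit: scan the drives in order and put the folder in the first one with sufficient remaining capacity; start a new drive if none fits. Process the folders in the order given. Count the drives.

Put 8 GB in drive 1; 24 GB remain.
Put 20 GB in drive 1; 4 GB remain.
Put 19 GB in drive 2; 13 GB remain.
Put 8 GB in drive 2; 5 GB remain.
Put 23 GB in drive 3; 9 GB remain.
Put 19 GB in drive 4; 13 GB remain.
Put 4 GB in drive 1; 0 GB remain.
Put 6 GB in drive 3; 3 GB remain.
Put 4 GB in drive 2; 1 GB remain.
Put 17 GB in drive 5; 15 GB remain.
Put 18 GB in drive 6; 14 GB remain.
Put 3 GB in drive 3; 0 GB remain.
Put 7 GB in drive 4; 6 GB remain.
Final drives: [8,20,4] [19,8,4] [23,6,3] [19,7] [17] [18].

6 drives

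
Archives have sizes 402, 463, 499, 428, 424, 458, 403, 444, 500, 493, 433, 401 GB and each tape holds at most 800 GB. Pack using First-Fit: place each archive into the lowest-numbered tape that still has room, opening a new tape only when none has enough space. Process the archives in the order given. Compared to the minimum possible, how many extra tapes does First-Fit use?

First-Fit: [402] [463] [499] [428] [424] [458] [403] [444] [500] [493] [433] [401] → 12 tapes.
12 archives exceed 400 GB (half the capacity), and no two of those can share a tape, so at least 12 tapes are needed.
So 12 is already optimal.

0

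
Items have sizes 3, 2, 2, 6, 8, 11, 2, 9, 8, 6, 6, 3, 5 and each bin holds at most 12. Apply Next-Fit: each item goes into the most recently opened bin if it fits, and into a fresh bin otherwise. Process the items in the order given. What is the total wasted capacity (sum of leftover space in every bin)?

25

Put 3 in bin 1; 9 remain.
Put 2 in bin 1; 7 remain.
Put 2 in bin 1; 5 remain.
Put 6 in bin 2; 6 remain.
Put 8 in bin 3; 4 remain.
Put 11 in bin 4; 1 remain.
Put 2 in bin 5; 10 remain.
Put 9 in bin 5; 1 remain.
Put 8 in bin 6; 4 remain.
Put 6 in bin 7; 6 remain.
Put 6 in bin 7; 0 remain.
Put 3 in bin 8; 9 remain.
Put 5 in bin 8; 4 remain.
8 bins × 12 = 96; used 71; unused 25.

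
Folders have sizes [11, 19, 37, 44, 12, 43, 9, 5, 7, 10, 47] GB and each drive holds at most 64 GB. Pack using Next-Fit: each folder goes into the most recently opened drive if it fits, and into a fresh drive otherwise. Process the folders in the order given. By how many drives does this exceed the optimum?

1

Next-Fit: [11,19] [37] [44,12] [43,9,5,7] [10,47] → 5 drives.
Total size 244 GB; any packing needs at least ⌈244/64⌉ = 4 drives.
An optimal packing achieves that bound: [47,12,5] [44,19] [43,11,10] [37,9,7] → 4 drives.
Excess: 5 − 4 = 1.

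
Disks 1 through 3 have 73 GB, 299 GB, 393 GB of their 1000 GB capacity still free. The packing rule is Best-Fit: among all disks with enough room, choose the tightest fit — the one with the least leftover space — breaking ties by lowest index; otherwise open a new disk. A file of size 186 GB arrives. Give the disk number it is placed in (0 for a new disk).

Disks with room: disk 2 (299 GB), disk 3 (393 GB).
Tightest fit is disk 2 with 299 GB free.

2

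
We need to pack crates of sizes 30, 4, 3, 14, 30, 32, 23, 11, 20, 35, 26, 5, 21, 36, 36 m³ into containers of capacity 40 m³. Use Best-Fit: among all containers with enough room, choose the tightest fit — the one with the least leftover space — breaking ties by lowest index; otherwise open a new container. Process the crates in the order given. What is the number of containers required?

30 m³ → container 1 (remaining 10 m³)
4 m³ → container 1 (remaining 6 m³)
3 m³ → container 1 (remaining 3 m³)
14 m³ → container 2 (remaining 26 m³)
30 m³ → container 3 (remaining 10 m³)
32 m³ → container 4 (remaining 8 m³)
23 m³ → container 2 (remaining 3 m³)
11 m³ → container 5 (remaining 29 m³)
20 m³ → container 5 (remaining 9 m³)
35 m³ → container 6 (remaining 5 m³)
26 m³ → container 7 (remaining 14 m³)
5 m³ → container 6 (remaining 0 m³)
21 m³ → container 8 (remaining 19 m³)
36 m³ → container 9 (remaining 4 m³)
36 m³ → container 10 (remaining 4 m³)

10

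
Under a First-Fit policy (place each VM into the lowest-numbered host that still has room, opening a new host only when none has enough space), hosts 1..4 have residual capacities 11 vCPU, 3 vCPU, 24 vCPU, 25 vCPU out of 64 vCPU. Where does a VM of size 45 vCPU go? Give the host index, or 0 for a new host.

0

No host has ≥ 45 vCPU free, so a new host is opened.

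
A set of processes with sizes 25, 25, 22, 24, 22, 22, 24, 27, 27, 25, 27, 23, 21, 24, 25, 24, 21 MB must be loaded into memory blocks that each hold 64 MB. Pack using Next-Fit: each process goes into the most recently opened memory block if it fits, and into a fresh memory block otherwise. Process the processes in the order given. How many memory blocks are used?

memory block 1: place 25 MB, 39 MB left
memory block 1: place 25 MB, 14 MB left
memory block 2: place 22 MB, 42 MB left
memory block 2: place 24 MB, 18 MB left
memory block 3: place 22 MB, 42 MB left
memory block 3: place 22 MB, 20 MB left
memory block 4: place 24 MB, 40 MB left
memory block 4: place 27 MB, 13 MB left
memory block 5: place 27 MB, 37 MB left
memory block 5: place 25 MB, 12 MB left
memory block 6: place 27 MB, 37 MB left
memory block 6: place 23 MB, 14 MB left
memory block 7: place 21 MB, 43 MB left
memory block 7: place 24 MB, 19 MB left
memory block 8: place 25 MB, 39 MB left
memory block 8: place 24 MB, 15 MB left
memory block 9: place 21 MB, 43 MB left

9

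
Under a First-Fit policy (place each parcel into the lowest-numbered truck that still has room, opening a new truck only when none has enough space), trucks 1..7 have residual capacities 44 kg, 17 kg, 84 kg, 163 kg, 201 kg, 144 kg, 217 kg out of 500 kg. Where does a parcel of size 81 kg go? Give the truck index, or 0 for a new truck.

Trucks with room: truck 3 (84 kg), truck 4 (163 kg), truck 5 (201 kg), truck 6 (144 kg), truck 7 (217 kg).
The first with room is truck 3.

3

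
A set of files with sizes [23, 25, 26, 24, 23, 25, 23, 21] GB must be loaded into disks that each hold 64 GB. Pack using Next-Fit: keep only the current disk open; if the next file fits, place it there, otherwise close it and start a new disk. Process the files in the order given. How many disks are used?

4 disks

23 GB → disk 1 (remaining 41 GB)
25 GB → disk 1 (remaining 16 GB)
26 GB → disk 2 (remaining 38 GB)
24 GB → disk 2 (remaining 14 GB)
23 GB → disk 3 (remaining 41 GB)
25 GB → disk 3 (remaining 16 GB)
23 GB → disk 4 (remaining 41 GB)
21 GB → disk 4 (remaining 20 GB)
Final disks: [23,25] [26,24] [23,25] [23,21].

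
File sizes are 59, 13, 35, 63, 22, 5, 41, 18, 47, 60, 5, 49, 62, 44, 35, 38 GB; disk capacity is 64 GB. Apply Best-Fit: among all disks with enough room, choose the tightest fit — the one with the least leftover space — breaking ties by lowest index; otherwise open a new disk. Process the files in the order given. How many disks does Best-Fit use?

disk 1: place 59 GB, 5 GB left
disk 2: place 13 GB, 51 GB left
disk 2: place 35 GB, 16 GB left
disk 3: place 63 GB, 1 GB left
disk 4: place 22 GB, 42 GB left
disk 1: place 5 GB, 0 GB left
disk 4: place 41 GB, 1 GB left
disk 5: place 18 GB, 46 GB left
disk 6: place 47 GB, 17 GB left
disk 7: place 60 GB, 4 GB left
disk 2: place 5 GB, 11 GB left
disk 8: place 49 GB, 15 GB left
disk 9: place 62 GB, 2 GB left
disk 5: place 44 GB, 2 GB left
disk 10: place 35 GB, 29 GB left
disk 11: place 38 GB, 26 GB left

11 disks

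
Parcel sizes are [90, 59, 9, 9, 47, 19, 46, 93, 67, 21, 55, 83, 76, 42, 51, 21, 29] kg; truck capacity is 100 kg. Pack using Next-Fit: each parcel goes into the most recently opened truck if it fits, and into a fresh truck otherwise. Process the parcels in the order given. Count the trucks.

11

90 kg → truck 1 (remaining 10 kg)
59 kg → truck 2 (remaining 41 kg)
9 kg → truck 2 (remaining 32 kg)
9 kg → truck 2 (remaining 23 kg)
47 kg → truck 3 (remaining 53 kg)
19 kg → truck 3 (remaining 34 kg)
46 kg → truck 4 (remaining 54 kg)
93 kg → truck 5 (remaining 7 kg)
67 kg → truck 6 (remaining 33 kg)
21 kg → truck 6 (remaining 12 kg)
55 kg → truck 7 (remaining 45 kg)
83 kg → truck 8 (remaining 17 kg)
76 kg → truck 9 (remaining 24 kg)
42 kg → truck 10 (remaining 58 kg)
51 kg → truck 10 (remaining 7 kg)
21 kg → truck 11 (remaining 79 kg)
29 kg → truck 11 (remaining 50 kg)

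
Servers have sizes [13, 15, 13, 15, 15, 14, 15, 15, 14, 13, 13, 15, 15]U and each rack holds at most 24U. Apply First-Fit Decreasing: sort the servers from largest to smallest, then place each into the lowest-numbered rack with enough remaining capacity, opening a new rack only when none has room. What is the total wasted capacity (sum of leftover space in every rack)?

Sorted descending: 15, 15, 15, 15, 15, 15, 15, 14, 14, 13, 13, 13, 13.
15U → rack 1 (remaining 9U)
15U → rack 2 (remaining 9U)
15U → rack 3 (remaining 9U)
15U → rack 4 (remaining 9U)
15U → rack 5 (remaining 9U)
15U → rack 6 (remaining 9U)
15U → rack 7 (remaining 9U)
14U → rack 8 (remaining 10U)
14U → rack 9 (remaining 10U)
13U → rack 10 (remaining 11U)
13U → rack 11 (remaining 11U)
13U → rack 12 (remaining 11U)
13U → rack 13 (remaining 11U)
13 racks × 24U = 312U; used 185U; unused 127U.

127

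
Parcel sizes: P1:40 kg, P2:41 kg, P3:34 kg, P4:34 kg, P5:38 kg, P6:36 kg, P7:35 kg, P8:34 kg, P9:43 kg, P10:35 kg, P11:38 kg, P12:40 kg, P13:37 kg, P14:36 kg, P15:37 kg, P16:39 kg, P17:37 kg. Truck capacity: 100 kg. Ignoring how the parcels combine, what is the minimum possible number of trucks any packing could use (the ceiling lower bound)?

Total size = 40 + 41 + 34 + 34 + 38 + 36 + 35 + 34 + 43 + 35 + 38 + 40 + 37 + 36 + 37 + 39 + 37 = 634 kg.
⌈634 / 100⌉ = 7.

7 trucks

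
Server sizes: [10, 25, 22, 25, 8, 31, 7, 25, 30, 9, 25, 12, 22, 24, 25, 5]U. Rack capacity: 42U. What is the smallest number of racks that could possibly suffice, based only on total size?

8

Total size = 10 + 25 + 22 + 25 + 8 + 31 + 7 + 25 + 30 + 9 + 25 + 12 + 22 + 24 + 25 + 5 = 305U.
⌈305 / 42⌉ = 8.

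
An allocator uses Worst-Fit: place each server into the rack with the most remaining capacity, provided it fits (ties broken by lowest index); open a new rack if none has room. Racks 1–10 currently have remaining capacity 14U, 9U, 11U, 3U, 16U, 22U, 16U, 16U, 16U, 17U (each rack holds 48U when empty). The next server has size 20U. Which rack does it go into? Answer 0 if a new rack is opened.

6

Racks with room: rack 6 (22U).
Most room is rack 6 with 22U free.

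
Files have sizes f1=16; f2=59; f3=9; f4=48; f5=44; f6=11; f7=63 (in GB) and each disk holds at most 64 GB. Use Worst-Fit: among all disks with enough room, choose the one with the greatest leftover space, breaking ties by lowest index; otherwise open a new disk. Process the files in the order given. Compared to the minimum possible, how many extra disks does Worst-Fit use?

1

Worst-Fit: [16,9,11] [59] [48] [44] [63] → 5 disks.
Total size 250 GB; any packing needs at least ⌈250/64⌉ = 4 disks.
An optimal packing achieves that bound: [63] [59] [48,16] [44,11,9] → 4 disks.
Excess: 5 − 4 = 1.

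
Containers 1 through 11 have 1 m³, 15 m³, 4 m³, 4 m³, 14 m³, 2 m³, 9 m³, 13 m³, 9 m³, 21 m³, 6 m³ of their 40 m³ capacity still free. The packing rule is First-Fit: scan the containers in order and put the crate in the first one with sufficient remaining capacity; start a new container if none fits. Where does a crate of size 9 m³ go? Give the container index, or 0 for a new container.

2

Containers with room: container 2 (15 m³), container 5 (14 m³), container 7 (9 m³), container 8 (13 m³), container 9 (9 m³), container 10 (21 m³).
The first with room is container 2.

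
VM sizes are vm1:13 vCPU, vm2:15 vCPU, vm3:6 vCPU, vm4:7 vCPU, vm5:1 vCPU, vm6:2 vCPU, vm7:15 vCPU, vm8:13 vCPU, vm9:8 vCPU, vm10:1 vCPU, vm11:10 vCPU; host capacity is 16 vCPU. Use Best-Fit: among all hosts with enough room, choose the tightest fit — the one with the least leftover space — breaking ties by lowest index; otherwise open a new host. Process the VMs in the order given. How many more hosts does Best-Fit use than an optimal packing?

1

Best-Fit: [13,2,1] [15,1] [6,7] [15] [13] [8] [10] → 7 hosts.
Total size 91 vCPU; any packing needs at least ⌈91/16⌉ = 6 hosts.
An optimal packing achieves that bound: [15,1] [15,1] [13,2] [13] [10,6] [8,7] → 6 hosts.
Excess: 7 − 6 = 1.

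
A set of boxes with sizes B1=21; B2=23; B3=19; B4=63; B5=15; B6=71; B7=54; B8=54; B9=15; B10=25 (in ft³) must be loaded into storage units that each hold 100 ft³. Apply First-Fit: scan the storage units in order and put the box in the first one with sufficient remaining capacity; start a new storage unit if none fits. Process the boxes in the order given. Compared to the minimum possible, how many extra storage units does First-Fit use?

1

First-Fit: [21,23,19,15,15] [63,25] [71] [54] [54] → 5 storage units.
Total size 360 ft³; any packing needs at least ⌈360/100⌉ = 4 storage units.
An optimal packing achieves that bound: [71,25] [63,23] [54,21,19] [54,15,15] → 4 storage units.
Excess: 5 − 4 = 1.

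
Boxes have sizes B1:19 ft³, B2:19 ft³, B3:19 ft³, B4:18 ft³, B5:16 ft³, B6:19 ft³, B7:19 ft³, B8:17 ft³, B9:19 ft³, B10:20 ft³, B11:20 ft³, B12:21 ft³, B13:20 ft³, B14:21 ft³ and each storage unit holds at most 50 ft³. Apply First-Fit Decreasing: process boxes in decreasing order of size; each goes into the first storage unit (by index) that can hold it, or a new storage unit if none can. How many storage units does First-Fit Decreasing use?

Sorted descending: 21, 21, 20, 20, 20, 19, 19, 19, 19, 19, 19, 18, 17, 16.
Put 21 ft³ in storage unit 1; 29 ft³ remain.
Put 21 ft³ in storage unit 1; 8 ft³ remain.
Put 20 ft³ in storage unit 2; 30 ft³ remain.
Put 20 ft³ in storage unit 2; 10 ft³ remain.
Put 20 ft³ in storage unit 3; 30 ft³ remain.
Put 19 ft³ in storage unit 3; 11 ft³ remain.
Put 19 ft³ in storage unit 4; 31 ft³ remain.
Put 19 ft³ in storage unit 4; 12 ft³ remain.
Put 19 ft³ in storage unit 5; 31 ft³ remain.
Put 19 ft³ in storage unit 5; 12 ft³ remain.
Put 19 ft³ in storage unit 6; 31 ft³ remain.
Put 18 ft³ in storage unit 6; 13 ft³ remain.
Put 17 ft³ in storage unit 7; 33 ft³ remain.
Put 16 ft³ in storage unit 7; 17 ft³ remain.
Final storage units: [21,21] [20,20] [20,19] [19,19] [19,19] [19,18] [17,16].

7 storage units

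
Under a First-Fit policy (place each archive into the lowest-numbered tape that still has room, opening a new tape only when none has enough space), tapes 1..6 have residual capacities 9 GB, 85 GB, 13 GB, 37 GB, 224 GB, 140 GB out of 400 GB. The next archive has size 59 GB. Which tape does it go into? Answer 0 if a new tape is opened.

2

Tapes with room: tape 2 (85 GB), tape 5 (224 GB), tape 6 (140 GB).
The first with room is tape 2.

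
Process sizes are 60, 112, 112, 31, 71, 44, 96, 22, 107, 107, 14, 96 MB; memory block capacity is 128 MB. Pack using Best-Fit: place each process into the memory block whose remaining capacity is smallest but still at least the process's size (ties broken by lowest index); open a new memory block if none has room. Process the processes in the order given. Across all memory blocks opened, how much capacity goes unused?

152

60 MB → memory block 1 (remaining 68 MB)
112 MB → memory block 2 (remaining 16 MB)
112 MB → memory block 3 (remaining 16 MB)
31 MB → memory block 1 (remaining 37 MB)
71 MB → memory block 4 (remaining 57 MB)
44 MB → memory block 4 (remaining 13 MB)
96 MB → memory block 5 (remaining 32 MB)
22 MB → memory block 5 (remaining 10 MB)
107 MB → memory block 6 (remaining 21 MB)
107 MB → memory block 7 (remaining 21 MB)
14 MB → memory block 2 (remaining 2 MB)
96 MB → memory block 8 (remaining 32 MB)
8 memory blocks × 128 MB = 1024 MB; used 872 MB; unused 152 MB.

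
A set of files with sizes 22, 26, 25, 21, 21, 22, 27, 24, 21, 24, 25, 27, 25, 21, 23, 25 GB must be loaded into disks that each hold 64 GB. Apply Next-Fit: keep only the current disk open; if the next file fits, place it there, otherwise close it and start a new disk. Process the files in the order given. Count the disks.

8

disk 1: place 22 GB, 42 GB left
disk 1: place 26 GB, 16 GB left
disk 2: place 25 GB, 39 GB left
disk 2: place 21 GB, 18 GB left
disk 3: place 21 GB, 43 GB left
disk 3: place 22 GB, 21 GB left
disk 4: place 27 GB, 37 GB left
disk 4: place 24 GB, 13 GB left
disk 5: place 21 GB, 43 GB left
disk 5: place 24 GB, 19 GB left
disk 6: place 25 GB, 39 GB left
disk 6: place 27 GB, 12 GB left
disk 7: place 25 GB, 39 GB left
disk 7: place 21 GB, 18 GB left
disk 8: place 23 GB, 41 GB left
disk 8: place 25 GB, 16 GB left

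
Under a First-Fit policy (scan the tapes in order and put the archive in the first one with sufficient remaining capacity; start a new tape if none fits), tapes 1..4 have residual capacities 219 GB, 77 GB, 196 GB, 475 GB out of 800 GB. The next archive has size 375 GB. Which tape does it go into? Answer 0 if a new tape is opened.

4

Tapes with room: tape 4 (475 GB).
The first with room is tape 4.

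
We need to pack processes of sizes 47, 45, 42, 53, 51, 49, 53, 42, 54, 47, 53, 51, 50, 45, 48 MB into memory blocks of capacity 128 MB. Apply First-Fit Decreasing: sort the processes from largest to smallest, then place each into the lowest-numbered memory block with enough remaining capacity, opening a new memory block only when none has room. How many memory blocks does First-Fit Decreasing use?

Sorted descending: 54, 53, 53, 53, 51, 51, 50, 49, 48, 47, 47, 45, 45, 42, 42.
54 MB → memory block 1 (remaining 74 MB)
53 MB → memory block 1 (remaining 21 MB)
53 MB → memory block 2 (remaining 75 MB)
53 MB → memory block 2 (remaining 22 MB)
51 MB → memory block 3 (remaining 77 MB)
51 MB → memory block 3 (remaining 26 MB)
50 MB → memory block 4 (remaining 78 MB)
49 MB → memory block 4 (remaining 29 MB)
48 MB → memory block 5 (remaining 80 MB)
47 MB → memory block 5 (remaining 33 MB)
47 MB → memory block 6 (remaining 81 MB)
45 MB → memory block 6 (remaining 36 MB)
45 MB → memory block 7 (remaining 83 MB)
42 MB → memory block 7 (remaining 41 MB)
42 MB → memory block 8 (remaining 86 MB)
Final memory blocks: [54,53] [53,53] [51,51] [50,49] [48,47] [47,45] [45,42] [42].

8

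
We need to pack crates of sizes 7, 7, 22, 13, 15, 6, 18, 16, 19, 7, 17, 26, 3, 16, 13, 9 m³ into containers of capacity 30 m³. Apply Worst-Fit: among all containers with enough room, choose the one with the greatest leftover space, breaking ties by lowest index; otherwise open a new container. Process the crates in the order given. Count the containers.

9

7 m³ → container 1 (remaining 23 m³)
7 m³ → container 1 (remaining 16 m³)
22 m³ → container 2 (remaining 8 m³)
13 m³ → container 1 (remaining 3 m³)
15 m³ → container 3 (remaining 15 m³)
6 m³ → container 3 (remaining 9 m³)
18 m³ → container 4 (remaining 12 m³)
16 m³ → container 5 (remaining 14 m³)
19 m³ → container 6 (remaining 11 m³)
7 m³ → container 5 (remaining 7 m³)
17 m³ → container 7 (remaining 13 m³)
26 m³ → container 8 (remaining 4 m³)
3 m³ → container 7 (remaining 10 m³)
16 m³ → container 9 (remaining 14 m³)
13 m³ → container 9 (remaining 1 m³)
9 m³ → container 4 (remaining 3 m³)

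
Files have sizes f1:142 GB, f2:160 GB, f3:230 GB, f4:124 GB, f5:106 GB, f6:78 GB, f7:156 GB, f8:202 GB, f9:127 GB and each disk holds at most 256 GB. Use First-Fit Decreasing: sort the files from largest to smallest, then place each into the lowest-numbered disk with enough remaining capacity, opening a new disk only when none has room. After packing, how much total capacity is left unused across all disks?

211

Sorted descending: 230, 202, 160, 156, 142, 127, 124, 106, 78.
230 GB → disk 1 (remaining 26 GB)
202 GB → disk 2 (remaining 54 GB)
160 GB → disk 3 (remaining 96 GB)
156 GB → disk 4 (remaining 100 GB)
142 GB → disk 5 (remaining 114 GB)
127 GB → disk 6 (remaining 129 GB)
124 GB → disk 6 (remaining 5 GB)
106 GB → disk 5 (remaining 8 GB)
78 GB → disk 3 (remaining 18 GB)
6 disks × 256 GB = 1536 GB; used 1325 GB; unused 211 GB.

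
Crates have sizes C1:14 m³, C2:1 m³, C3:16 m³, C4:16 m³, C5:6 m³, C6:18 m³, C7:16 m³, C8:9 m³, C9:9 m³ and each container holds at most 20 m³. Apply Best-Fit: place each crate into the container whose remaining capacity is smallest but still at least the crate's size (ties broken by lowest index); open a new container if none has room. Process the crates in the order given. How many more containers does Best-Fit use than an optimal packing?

Best-Fit: [14,1] [16] [16] [6,9] [18] [16] [9] → 7 containers.
Total size 105 m³; any packing needs at least ⌈105/20⌉ = 6 containers.
An optimal packing achieves that bound: [18,1] [16] [16] [16] [14,6] [9,9] → 6 containers.
Excess: 7 − 6 = 1.

1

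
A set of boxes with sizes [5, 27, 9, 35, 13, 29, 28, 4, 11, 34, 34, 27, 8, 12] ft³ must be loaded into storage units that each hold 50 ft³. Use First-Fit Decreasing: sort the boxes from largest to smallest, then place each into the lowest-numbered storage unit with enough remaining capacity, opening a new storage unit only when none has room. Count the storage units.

7

Sorted descending: 35, 34, 34, 29, 28, 27, 27, 13, 12, 11, 9, 8, 5, 4.
Put 35 ft³ in storage unit 1; 15 ft³ remain.
Put 34 ft³ in storage unit 2; 16 ft³ remain.
Put 34 ft³ in storage unit 3; 16 ft³ remain.
Put 29 ft³ in storage unit 4; 21 ft³ remain.
Put 28 ft³ in storage unit 5; 22 ft³ remain.
Put 27 ft³ in storage unit 6; 23 ft³ remain.
Put 27 ft³ in storage unit 7; 23 ft³ remain.
Put 13 ft³ in storage unit 1; 2 ft³ remain.
Put 12 ft³ in storage unit 2; 4 ft³ remain.
Put 11 ft³ in storage unit 3; 5 ft³ remain.
Put 9 ft³ in storage unit 4; 12 ft³ remain.
Put 8 ft³ in storage unit 4; 4 ft³ remain.
Put 5 ft³ in storage unit 3; 0 ft³ remain.
Put 4 ft³ in storage unit 2; 0 ft³ remain.
Final storage units: [35,13] [34,12,4] [34,11,5] [29,9,8] [28] [27] [27].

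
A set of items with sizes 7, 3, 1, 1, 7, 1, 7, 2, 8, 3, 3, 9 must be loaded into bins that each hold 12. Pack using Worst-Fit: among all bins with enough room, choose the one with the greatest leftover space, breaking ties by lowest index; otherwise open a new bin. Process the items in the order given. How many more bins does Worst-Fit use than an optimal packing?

0

Worst-Fit: [7,3,1,1] [7,1,3] [7,2] [8,3] [9] → 5 bins.
Total size 52; any packing needs at least ⌈52/12⌉ = 5 bins.
So 5 is already optimal.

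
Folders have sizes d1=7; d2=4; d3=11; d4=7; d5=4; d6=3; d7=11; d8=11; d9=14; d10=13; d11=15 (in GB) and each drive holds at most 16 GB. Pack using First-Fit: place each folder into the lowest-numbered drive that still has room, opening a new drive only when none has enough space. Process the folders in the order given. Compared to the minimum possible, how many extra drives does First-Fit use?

1

First-Fit: [7,4,4] [11,3] [7] [11] [11] [14] [13] [15] → 8 drives.
Total size 100 GB; any packing needs at least ⌈100/16⌉ = 7 drives.
An optimal packing achieves that bound: [15] [14] [13,3] [11,4] [11,4] [11] [7,7] → 7 drives.
Excess: 8 − 7 = 1.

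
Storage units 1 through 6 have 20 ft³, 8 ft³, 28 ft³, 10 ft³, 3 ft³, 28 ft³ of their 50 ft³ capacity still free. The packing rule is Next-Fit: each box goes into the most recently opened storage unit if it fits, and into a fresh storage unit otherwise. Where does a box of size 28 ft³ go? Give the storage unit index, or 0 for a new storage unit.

6

Next-Fit only looks at storage unit 6, which has 28 ft³ free.
28 ft³ fits there.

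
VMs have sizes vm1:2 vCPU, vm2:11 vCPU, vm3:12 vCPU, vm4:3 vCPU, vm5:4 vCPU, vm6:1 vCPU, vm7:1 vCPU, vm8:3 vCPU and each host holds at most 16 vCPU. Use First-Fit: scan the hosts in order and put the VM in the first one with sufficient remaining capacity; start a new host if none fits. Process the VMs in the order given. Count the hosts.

host 1: place vm1 (2 vCPU), 14 vCPU left
host 1: place vm2 (11 vCPU), 3 vCPU left
host 2: place vm3 (12 vCPU), 4 vCPU left
host 1: place vm4 (3 vCPU), 0 vCPU left
host 2: place vm5 (4 vCPU), 0 vCPU left
host 3: place vm6 (1 vCPU), 15 vCPU left
host 3: place vm7 (1 vCPU), 14 vCPU left
host 3: place vm8 (3 vCPU), 11 vCPU left
Final hosts: [2,11,3] [12,4] [1,1,3].

3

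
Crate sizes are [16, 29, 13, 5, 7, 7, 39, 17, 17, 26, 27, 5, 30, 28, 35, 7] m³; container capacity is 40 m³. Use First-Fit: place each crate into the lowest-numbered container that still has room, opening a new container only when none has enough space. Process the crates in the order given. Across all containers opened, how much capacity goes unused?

16 m³ → container 1 (remaining 24 m³)
29 m³ → container 2 (remaining 11 m³)
13 m³ → container 1 (remaining 11 m³)
5 m³ → container 1 (remaining 6 m³)
7 m³ → container 2 (remaining 4 m³)
7 m³ → container 3 (remaining 33 m³)
39 m³ → container 4 (remaining 1 m³)
17 m³ → container 3 (remaining 16 m³)
17 m³ → container 5 (remaining 23 m³)
26 m³ → container 6 (remaining 14 m³)
27 m³ → container 7 (remaining 13 m³)
5 m³ → container 1 (remaining 1 m³)
30 m³ → container 8 (remaining 10 m³)
28 m³ → container 9 (remaining 12 m³)
35 m³ → container 10 (remaining 5 m³)
7 m³ → container 3 (remaining 9 m³)
10 containers × 40 m³ = 400 m³; used 308 m³; unused 92 m³.

92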